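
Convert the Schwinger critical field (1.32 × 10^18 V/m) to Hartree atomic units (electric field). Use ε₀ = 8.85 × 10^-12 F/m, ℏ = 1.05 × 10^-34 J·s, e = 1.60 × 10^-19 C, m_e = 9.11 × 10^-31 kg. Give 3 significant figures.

atomic unit of electric field: E_au = E_h/(e a₀) = m_e²e⁵/((4πε₀)³ℏ⁴) = 5.20 × 10^11 V/m.
1.32 × 10^18 / 5.20 × 10^11 = 2.54 × 10^6

2.54 × 10^6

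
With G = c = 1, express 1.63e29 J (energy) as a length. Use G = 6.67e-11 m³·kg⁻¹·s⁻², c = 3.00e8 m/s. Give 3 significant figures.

1.34e-15 m

Energy → length via G/c⁴.
1.63e29 J × (G/c⁴) = 1.34e-15 m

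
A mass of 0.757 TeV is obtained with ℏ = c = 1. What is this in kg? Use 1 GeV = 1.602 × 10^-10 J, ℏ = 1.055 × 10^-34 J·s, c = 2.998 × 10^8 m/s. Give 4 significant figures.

Mass is [E]/c²; divide by c².
1 GeV → 1/c² × (1 GeV in J) = 1.782 × 10^-27 kg.
Convert the energy scale: 0.757 TeV = 757 GeV.
Result: 757 × 1.782 × 10^-27 = 1.349 × 10^-24 kg.

1.349 × 10^-24 kg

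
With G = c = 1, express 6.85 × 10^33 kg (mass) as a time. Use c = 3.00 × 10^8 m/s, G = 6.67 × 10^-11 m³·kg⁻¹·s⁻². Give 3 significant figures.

0.0169 s

Mass → time via G/c³.
6.85 × 10^33 kg × (G/c³) = 0.0169 s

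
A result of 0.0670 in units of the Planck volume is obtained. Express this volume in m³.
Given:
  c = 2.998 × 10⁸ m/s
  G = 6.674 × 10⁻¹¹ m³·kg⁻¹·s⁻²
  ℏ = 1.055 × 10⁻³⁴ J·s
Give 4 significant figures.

2.830 × 10⁻¹⁰⁶ m³

One Planck volume: V_P = (ℏG/c³)^(3/2) = 4.224 × 10⁻¹⁰⁵ m³.
0.0670 × 4.224 × 10⁻¹⁰⁵ m³ = 2.830 × 10⁻¹⁰⁶ m³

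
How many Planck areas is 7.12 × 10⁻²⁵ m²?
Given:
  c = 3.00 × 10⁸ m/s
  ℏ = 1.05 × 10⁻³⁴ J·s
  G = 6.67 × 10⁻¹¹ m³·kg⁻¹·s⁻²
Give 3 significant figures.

2.74 × 10⁴⁵

Planck area: A_P = ℏG/c³ = 2.59 × 10⁻⁷⁰ m².
7.12 × 10⁻²⁵ / 2.59 × 10⁻⁷⁰ = 2.74 × 10⁴⁵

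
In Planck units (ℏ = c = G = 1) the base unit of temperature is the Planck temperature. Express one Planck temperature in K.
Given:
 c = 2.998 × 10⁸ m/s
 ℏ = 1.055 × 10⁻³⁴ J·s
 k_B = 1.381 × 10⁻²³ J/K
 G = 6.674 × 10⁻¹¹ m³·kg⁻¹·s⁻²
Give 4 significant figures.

T_P = √(ℏc⁵/G) / k_B
  = √(3.828 × 10¹⁸) × 7.241 × 10²²
  = 1.417 × 10³² K

1.417 × 10³² K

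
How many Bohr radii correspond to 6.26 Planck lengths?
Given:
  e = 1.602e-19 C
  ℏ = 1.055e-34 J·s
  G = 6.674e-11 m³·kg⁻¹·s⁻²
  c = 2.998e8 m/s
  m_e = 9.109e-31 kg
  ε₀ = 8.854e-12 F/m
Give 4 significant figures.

1.910e-24

Planck length: ℓ_P = √(ℏG/c³) = 1.616e-35 m
Bohr radius: a₀ = 4πε₀ℏ²/(m_e e²) = 5.297e-11 m
6.26 × 1.616e-35 / 5.297e-11 = 1.910e-24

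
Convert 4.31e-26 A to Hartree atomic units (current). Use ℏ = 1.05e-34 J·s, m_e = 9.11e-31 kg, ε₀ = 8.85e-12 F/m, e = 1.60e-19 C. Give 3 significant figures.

6.46e-24

atomic unit of electric current: I_au = e E_h/ℏ = m_e e⁵/((4πε₀)²ℏ³) = 6.67e-3 A.
4.31e-26 / 6.67e-3 = 6.46e-24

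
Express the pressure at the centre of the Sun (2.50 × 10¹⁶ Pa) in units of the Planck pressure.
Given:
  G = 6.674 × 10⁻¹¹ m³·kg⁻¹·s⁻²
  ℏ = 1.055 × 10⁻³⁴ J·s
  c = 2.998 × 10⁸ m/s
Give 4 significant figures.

Planck pressure: p_P = c⁷/(ℏG²) = 4.632 × 10¹¹³ Pa.
2.50 × 10¹⁶ / 4.632 × 10¹¹³ = 5.397 × 10⁻⁹⁸

5.397 × 10⁻⁹⁸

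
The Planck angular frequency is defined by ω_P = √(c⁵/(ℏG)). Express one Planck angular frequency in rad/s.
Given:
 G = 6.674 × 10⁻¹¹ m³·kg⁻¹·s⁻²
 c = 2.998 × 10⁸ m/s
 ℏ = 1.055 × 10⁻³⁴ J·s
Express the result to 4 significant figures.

1.855 × 10⁴³ rad/s

ω_P = √(c⁵/(ℏG))
  = √(3.440 × 10⁸⁶)
  = 1.855 × 10⁴³ rad/s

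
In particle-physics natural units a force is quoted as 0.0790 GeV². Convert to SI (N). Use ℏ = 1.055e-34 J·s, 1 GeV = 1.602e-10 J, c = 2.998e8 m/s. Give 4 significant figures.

Force is [E]/[L] = [E]²/(ℏc); restore (ℏc)⁻¹.
1 GeV² → 1/(ℏc) × (1 GeV in J)² = 8.114e5 N.
Result: 0.0790 × 8.114e5 = 6.410e4 N.

6.410e4 N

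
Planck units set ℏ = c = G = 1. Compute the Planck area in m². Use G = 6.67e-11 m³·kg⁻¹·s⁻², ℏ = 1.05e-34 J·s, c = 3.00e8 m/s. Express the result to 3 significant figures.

From ℏ = c = G = 1 the area scale is A_P = ℏG/c³.
  = 7.00e-45 / 2.70e25
  = 2.59e-70 m²

2.59e-70 m²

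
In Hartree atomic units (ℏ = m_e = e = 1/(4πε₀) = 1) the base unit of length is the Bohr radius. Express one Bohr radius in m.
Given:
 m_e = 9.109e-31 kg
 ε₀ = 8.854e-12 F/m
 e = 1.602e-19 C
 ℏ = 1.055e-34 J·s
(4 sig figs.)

5.297e-11 m

a₀ = 4πε₀ℏ²/(m_e e²)
  = 1.238e-78 / 2.338e-68
  = 5.297e-11 m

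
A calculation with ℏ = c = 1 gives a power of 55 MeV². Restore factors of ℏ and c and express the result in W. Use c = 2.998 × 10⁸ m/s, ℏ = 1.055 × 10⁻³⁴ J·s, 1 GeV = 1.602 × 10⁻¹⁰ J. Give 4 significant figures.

1.338 × 10¹⁰ W

Power is [E]/[T] = [E]²/ℏ.
1 GeV² → 1/ℏ × (1 GeV in J)² = 2.433 × 10¹⁴ W.
Convert the energy scale: 55 MeV² = 5.50 × 10⁻⁵ GeV².
Result: 5.50 × 10⁻⁵ × 2.433 × 10¹⁴ = 1.338 × 10¹⁰ W.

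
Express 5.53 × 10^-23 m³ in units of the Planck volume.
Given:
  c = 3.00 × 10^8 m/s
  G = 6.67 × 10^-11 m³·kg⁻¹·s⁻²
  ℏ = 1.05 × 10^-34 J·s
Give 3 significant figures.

Planck volume: V_P = (ℏG/c³)^(3/2) = 4.18 × 10^-105 m³.
5.53 × 10^-23 / 4.18 × 10^-105 = 1.32 × 10^82

1.32 × 10^82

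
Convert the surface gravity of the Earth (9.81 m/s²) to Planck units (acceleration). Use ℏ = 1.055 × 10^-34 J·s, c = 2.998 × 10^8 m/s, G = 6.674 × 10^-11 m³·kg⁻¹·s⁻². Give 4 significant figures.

1.764 × 10^-51

Planck acceleration: a_P = √(c⁷/(ℏG)) = 5.560 × 10^51 m/s².
9.81 / 5.560 × 10^51 = 1.764 × 10^-51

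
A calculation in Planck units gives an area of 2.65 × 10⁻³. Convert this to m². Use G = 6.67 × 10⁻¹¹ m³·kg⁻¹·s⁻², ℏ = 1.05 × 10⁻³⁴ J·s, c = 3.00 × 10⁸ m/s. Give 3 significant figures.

6.87 × 10⁻⁷³ m²

One Planck area: A_P = ℏG/c³ = 2.59 × 10⁻⁷⁰ m².
2.65 × 10⁻³ × 2.59 × 10⁻⁷⁰ m² = 6.87 × 10⁻⁷³ m²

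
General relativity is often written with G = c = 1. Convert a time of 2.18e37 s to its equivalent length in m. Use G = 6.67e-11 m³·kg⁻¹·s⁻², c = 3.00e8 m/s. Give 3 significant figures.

6.54e45 m

Time → length via c.
2.18e37 s × (c) = 6.54e45 m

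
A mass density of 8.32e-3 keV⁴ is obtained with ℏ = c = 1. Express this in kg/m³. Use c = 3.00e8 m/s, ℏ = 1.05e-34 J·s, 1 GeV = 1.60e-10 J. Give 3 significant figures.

1.94e-6 kg/m³

Mass density is [E]/(c²[L]³) = [E]⁴/(ℏ³c⁵).
1 GeV⁴ → 1/(ℏ³c⁵) × (1 GeV in J)⁴ = 2.33e20 kg/m³.
Convert the energy scale: 8.32e-3 keV⁴ = 8.32e-27 GeV⁴.
Result: 8.32e-27 × 2.33e20 = 1.94e-6 kg/m³.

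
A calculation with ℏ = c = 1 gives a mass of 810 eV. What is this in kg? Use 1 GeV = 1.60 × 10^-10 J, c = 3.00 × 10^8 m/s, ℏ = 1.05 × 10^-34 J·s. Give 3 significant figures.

Mass is [E]/c²; divide by c².
1 GeV → 1/c² × (1 GeV in J) = 1.78 × 10^-27 kg.
Convert the energy scale: 810 eV = 8.10 × 10^-7 GeV.
Result: 8.10 × 10^-7 × 1.78 × 10^-27 = 1.44 × 10^-33 kg.

1.44 × 10^-33 kg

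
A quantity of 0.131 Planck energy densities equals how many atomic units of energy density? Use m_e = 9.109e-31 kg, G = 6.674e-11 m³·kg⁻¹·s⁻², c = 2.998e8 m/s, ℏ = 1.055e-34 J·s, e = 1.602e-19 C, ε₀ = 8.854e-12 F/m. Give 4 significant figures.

2.072e99

Planck energy density: u_P = c⁷/(ℏG²) = 4.632e113 J/m³
atomic unit of energy density: u_au = E_h/a₀³ = m_e⁴e¹⁰/((4πε₀)⁵ℏ⁸) = 2.929e13 J/m³
0.131 × 4.632e113 / 2.929e13 = 2.072e99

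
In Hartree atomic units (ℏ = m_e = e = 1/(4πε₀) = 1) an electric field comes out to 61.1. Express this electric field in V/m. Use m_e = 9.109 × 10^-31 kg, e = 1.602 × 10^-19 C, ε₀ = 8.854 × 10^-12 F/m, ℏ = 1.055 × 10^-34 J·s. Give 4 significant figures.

3.135 × 10^13 V/m

One atomic unit of electric field: E_au = E_h/(e a₀) = m_e²e⁵/((4πε₀)³ℏ⁴) = 5.131 × 10^11 V/m.
61.1 × 5.131 × 10^11 V/m = 3.135 × 10^13 V/m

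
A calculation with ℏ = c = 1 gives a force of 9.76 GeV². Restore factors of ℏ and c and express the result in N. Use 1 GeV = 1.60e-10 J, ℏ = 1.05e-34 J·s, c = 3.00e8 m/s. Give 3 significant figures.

Force is [E]/[L] = [E]²/(ℏc); restore (ℏc)⁻¹.
1 GeV² → 1/(ℏc) × (1 GeV in J)² = 8.13e5 N.
Result: 9.76 × 8.13e5 = 7.93e6 N.

7.93e6 N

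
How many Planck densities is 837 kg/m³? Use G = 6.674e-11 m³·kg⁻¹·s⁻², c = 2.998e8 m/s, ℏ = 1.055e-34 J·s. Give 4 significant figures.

1.624e-94

Planck density: ρ_P = c⁵/(ℏG²) = 5.154e96 kg/m³.
837 / 5.154e96 = 1.624e-94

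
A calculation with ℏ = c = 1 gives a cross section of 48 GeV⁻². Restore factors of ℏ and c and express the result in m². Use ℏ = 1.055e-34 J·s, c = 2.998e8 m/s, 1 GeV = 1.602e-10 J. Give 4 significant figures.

Area is [L]² = [E]⁻²·(ℏc)²; restore (ℏc)².
1 GeV⁻² → (ℏc)² × (1 GeV in J)⁻² = 3.898e-32 m².
Result: 48 × 3.898e-32 = 1.871e-30 m².

1.871e-30 m²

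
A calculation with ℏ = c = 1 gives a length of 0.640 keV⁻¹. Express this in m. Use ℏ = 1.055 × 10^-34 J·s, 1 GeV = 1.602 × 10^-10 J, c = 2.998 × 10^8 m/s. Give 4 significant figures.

A length is [E]⁻¹ in ℏ=c=1; restore one factor of ℏc.
1 GeV⁻¹ → ℏc × (1 GeV in J)⁻¹ = 1.974 × 10^-16 m.
Convert the energy scale: 0.640 keV⁻¹ = 6.40 × 10^5 GeV⁻¹.
Result: 6.40 × 10^5 × 1.974 × 10^-16 = 1.264 × 10^-10 m.

1.264 × 10^-10 m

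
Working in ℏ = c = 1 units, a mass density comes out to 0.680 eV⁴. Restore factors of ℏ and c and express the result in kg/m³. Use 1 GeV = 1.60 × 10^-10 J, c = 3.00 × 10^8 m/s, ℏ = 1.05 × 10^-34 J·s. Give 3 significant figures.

1.58 × 10^-16 kg/m³

Mass density is [E]/(c²[L]³) = [E]⁴/(ℏ³c⁵).
1 GeV⁴ → 1/(ℏ³c⁵) × (1 GeV in J)⁴ = 2.33 × 10^20 kg/m³.
Convert the energy scale: 0.680 eV⁴ = 6.80 × 10^-37 GeV⁴.
Result: 6.80 × 10^-37 × 2.33 × 10^20 = 1.58 × 10^-16 kg/m³.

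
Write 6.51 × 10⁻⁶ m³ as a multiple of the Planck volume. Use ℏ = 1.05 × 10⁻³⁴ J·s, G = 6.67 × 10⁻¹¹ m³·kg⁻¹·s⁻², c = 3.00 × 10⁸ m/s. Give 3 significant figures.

1.56 × 10⁹⁹

Planck volume: V_P = (ℏG/c³)^(3/2) = 4.18 × 10⁻¹⁰⁵ m³.
6.51 × 10⁻⁶ / 4.18 × 10⁻¹⁰⁵ = 1.56 × 10⁹⁹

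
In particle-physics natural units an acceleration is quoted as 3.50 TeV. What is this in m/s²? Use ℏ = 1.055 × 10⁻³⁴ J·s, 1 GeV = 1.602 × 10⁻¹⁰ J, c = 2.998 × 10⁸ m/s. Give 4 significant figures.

Acceleration is [L]/[T]² = c·[E]/ℏ.
1 GeV → c/ℏ × (1 GeV in J) = 4.552 × 10³² m/s².
Convert the energy scale: 3.50 TeV = 3.50 × 10³ GeV.
Result: 3.50 × 10³ × 4.552 × 10³² = 1.593 × 10³⁶ m/s².

1.593 × 10³⁶ m/s²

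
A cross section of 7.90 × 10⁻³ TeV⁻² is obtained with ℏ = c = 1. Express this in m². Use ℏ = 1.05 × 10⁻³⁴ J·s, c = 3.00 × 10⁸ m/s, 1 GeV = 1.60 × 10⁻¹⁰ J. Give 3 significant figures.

Area is [L]² = [E]⁻²·(ℏc)²; restore (ℏc)².
1 GeV⁻² → (ℏc)² × (1 GeV in J)⁻² = 3.88 × 10⁻³² m².
Convert the energy scale: 7.90 × 10⁻³ TeV⁻² = 7.90 × 10⁻⁹ GeV⁻².
Result: 7.90 × 10⁻⁹ × 3.88 × 10⁻³² = 3.06 × 10⁻⁴⁰ m².

3.06 × 10⁻⁴⁰ m²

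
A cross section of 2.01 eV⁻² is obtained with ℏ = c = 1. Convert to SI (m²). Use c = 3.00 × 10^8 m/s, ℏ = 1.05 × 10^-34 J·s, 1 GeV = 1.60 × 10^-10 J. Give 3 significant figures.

7.79 × 10^-14 m²

Area is [L]² = [E]⁻²·(ℏc)²; restore (ℏc)².
1 GeV⁻² → (ℏc)² × (1 GeV in J)⁻² = 3.88 × 10^-32 m².
Convert the energy scale: 2.01 eV⁻² = 2.01 × 10^18 GeV⁻².
Result: 2.01 × 10^18 × 3.88 × 10^-32 = 7.79 × 10^-14 m².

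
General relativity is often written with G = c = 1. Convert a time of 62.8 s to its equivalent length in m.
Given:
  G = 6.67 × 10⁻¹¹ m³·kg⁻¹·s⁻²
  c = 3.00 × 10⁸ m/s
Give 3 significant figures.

1.88 × 10¹⁰ m

Time → length via c.
62.8 s × (c) = 1.88 × 10¹⁰ m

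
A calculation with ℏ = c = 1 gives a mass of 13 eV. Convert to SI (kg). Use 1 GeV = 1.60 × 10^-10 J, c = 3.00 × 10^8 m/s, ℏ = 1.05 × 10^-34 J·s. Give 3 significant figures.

2.31 × 10^-35 kg

Mass is [E]/c²; divide by c².
1 GeV → 1/c² × (1 GeV in J) = 1.78 × 10^-27 kg.
Convert the energy scale: 13 eV = 1.30 × 10^-8 GeV.
Result: 1.30 × 10^-8 × 1.78 × 10^-27 = 2.31 × 10^-35 kg.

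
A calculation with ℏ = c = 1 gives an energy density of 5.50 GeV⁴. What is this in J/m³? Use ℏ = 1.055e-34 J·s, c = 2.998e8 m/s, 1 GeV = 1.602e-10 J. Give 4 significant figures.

[E]/[L]³ = [E]⁴/(ℏc)³; restore (ℏc)⁻³.
1 GeV⁴ → 1/(ℏc)³ × (1 GeV in J)⁴ = 2.082e37 J/m³.
Result: 5.50 × 2.082e37 = 1.145e38 J/m³.

1.145e38 J/m³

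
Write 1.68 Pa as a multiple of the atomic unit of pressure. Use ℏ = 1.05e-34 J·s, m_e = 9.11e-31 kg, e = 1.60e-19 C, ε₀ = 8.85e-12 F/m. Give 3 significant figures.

atomic unit of pressure: P_au = E_h/a₀³ = m_e⁴e¹⁰/((4πε₀)⁵ℏ⁸) = 3.01e13 Pa.
1.68 / 3.01e13 = 5.58e-14

5.58e-14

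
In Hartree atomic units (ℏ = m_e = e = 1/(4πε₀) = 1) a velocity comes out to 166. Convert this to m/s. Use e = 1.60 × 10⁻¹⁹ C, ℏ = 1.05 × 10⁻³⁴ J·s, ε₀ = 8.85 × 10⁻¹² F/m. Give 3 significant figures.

3.64 × 10⁸ m/s

One atomic unit of velocity: v_au = e²/(4πε₀ℏ) = 2.19 × 10⁶ m/s.
166 × 2.19 × 10⁶ m/s = 3.64 × 10⁸ m/s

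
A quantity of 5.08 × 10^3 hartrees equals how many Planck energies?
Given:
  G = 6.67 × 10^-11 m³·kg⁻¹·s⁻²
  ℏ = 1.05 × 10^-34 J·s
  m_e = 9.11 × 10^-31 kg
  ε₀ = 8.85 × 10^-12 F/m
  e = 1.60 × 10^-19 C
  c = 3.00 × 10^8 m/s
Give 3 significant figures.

hartree: E_h = m_e e⁴/(4πε₀ℏ)² = 4.38 × 10^-18 J
Planck energy: E_P = √(ℏc⁵/G) = 1.96 × 10^9 J
5.08 × 10^3 × 4.38 × 10^-18 / 1.96 × 10^9 = 1.14 × 10^-23

1.14 × 10^-23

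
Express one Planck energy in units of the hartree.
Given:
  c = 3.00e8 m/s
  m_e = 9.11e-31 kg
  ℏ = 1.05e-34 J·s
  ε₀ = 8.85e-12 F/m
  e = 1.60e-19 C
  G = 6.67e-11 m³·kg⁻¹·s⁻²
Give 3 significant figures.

Planck energy: E_P = √(ℏc⁵/G) = 1.96e9 J
hartree: E_h = m_e e⁴/(4πε₀ℏ)² = 4.38e-18 J
ratio = 1.96e9 / 4.38e-18 = 4.47e26

4.47e26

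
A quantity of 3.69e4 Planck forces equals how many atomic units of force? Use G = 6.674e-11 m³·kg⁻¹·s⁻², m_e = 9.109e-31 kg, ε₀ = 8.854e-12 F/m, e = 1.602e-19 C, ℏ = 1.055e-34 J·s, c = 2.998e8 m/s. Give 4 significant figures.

5.434e55

Planck force: F_P = c⁴/G = 1.210e44 N
atomic unit of force: F_au = E_h/a₀ = m_e²e⁶/((4πε₀)³ℏ⁴) = 8.220e-8 N
3.69e4 × 1.210e44 / 8.220e-8 = 5.434e55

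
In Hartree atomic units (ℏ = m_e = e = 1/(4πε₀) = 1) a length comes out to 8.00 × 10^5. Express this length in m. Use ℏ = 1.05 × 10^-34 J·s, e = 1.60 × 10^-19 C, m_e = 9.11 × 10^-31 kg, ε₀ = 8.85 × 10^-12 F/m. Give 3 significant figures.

One Bohr radius: a₀ = 4πε₀ℏ²/(m_e e²) = 5.26 × 10^-11 m.
8.00 × 10^5 × 5.26 × 10^-11 m = 4.21 × 10^-5 m

4.21 × 10^-5 m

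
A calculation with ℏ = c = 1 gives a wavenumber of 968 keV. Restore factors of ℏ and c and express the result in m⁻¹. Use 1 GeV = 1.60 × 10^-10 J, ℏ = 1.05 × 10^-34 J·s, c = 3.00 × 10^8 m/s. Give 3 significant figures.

Inverse length is [E]/(ℏc).
1 GeV → 1/(ℏc) × (1 GeV in J) = 5.08 × 10^15 m⁻¹.
Convert the energy scale: 968 keV = 9.68 × 10^-4 GeV.
Result: 9.68 × 10^-4 × 5.08 × 10^15 = 4.92 × 10^12 m⁻¹.

4.92 × 10^12 m⁻¹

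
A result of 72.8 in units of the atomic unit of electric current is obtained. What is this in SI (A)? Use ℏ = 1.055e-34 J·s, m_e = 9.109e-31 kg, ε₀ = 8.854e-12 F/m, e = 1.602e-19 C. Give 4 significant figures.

One atomic unit of electric current: I_au = e E_h/ℏ = m_e e⁵/((4πε₀)²ℏ³) = 6.612e-3 A.
72.8 × 6.612e-3 A = 0.4813 A

0.4813 A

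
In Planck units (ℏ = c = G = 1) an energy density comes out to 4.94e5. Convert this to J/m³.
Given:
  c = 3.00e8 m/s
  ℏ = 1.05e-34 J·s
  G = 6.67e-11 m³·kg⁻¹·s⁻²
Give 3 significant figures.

2.31e119 J/m³

One Planck energy density: u_P = c⁷/(ℏG²) = 4.68e113 J/m³.
4.94e5 × 4.68e113 J/m³ = 2.31e119 J/m³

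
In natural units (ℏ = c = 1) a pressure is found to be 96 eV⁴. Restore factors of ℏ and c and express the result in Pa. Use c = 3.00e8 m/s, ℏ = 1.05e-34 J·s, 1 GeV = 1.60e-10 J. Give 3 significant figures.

Pressure is [E]/[L]³ = [E]⁴/(ℏc)³.
1 GeV⁴ → 1/(ℏc)³ × (1 GeV in J)⁴ = 2.10e37 Pa.
Convert the energy scale: 96 eV⁴ = 9.60e-35 GeV⁴.
Result: 9.60e-35 × 2.10e37 = 2.01e3 Pa.

2.01e3 Pa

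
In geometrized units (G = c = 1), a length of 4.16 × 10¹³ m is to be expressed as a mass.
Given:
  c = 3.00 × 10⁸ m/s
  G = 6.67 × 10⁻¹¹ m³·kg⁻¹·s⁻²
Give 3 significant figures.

Length → mass via c²/G.
4.16 × 10¹³ m × (c²/G) = 5.61 × 10⁴⁰ kg

5.61 × 10⁴⁰ kg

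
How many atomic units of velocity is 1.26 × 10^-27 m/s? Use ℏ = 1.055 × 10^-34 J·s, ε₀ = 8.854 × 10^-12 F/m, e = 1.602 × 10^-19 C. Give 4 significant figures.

atomic unit of velocity: v_au = e²/(4πε₀ℏ) = 2.186 × 10^6 m/s.
1.26 × 10^-27 / 2.186 × 10^6 = 5.763 × 10^-34

5.763 × 10^-34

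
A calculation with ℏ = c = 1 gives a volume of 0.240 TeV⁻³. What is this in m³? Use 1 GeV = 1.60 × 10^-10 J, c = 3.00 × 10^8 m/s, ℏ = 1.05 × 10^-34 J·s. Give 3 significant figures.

1.83 × 10^-57 m³

Volume is [L]³ = [E]⁻³·(ℏc)³.
1 GeV⁻³ → (ℏc)³ × (1 GeV in J)⁻³ = 7.63 × 10^-48 m³.
Convert the energy scale: 0.240 TeV⁻³ = 2.40 × 10^-10 GeV⁻³.
Result: 2.40 × 10^-10 × 7.63 × 10^-48 = 1.83 × 10^-57 m³.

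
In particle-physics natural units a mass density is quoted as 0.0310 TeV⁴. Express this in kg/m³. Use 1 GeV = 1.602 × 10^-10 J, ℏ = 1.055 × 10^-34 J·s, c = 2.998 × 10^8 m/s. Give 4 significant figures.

Mass density is [E]/(c²[L]³) = [E]⁴/(ℏ³c⁵).
1 GeV⁴ → 1/(ℏ³c⁵) × (1 GeV in J)⁴ = 2.316 × 10^20 kg/m³.
Convert the energy scale: 0.0310 TeV⁴ = 3.10 × 10^10 GeV⁴.
Result: 3.10 × 10^10 × 2.316 × 10^20 = 7.180 × 10^30 kg/m³.

7.180 × 10^30 kg/m³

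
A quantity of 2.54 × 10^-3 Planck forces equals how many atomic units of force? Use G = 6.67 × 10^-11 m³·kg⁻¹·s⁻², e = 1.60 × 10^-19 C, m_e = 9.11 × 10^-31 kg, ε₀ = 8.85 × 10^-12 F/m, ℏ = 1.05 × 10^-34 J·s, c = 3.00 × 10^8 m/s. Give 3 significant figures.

3.70 × 10^48

Planck force: F_P = c⁴/G = 1.21 × 10^44 N
atomic unit of force: F_au = E_h/a₀ = m_e²e⁶/((4πε₀)³ℏ⁴) = 8.33 × 10^-8 N
2.54 × 10^-3 × 1.21 × 10^44 / 8.33 × 10^-8 = 3.70 × 10^48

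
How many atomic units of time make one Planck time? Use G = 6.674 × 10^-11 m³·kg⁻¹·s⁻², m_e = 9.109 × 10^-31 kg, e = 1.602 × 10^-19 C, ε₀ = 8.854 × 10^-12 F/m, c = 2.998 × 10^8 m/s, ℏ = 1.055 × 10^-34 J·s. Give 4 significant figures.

2.225 × 10^-27

Planck time: t_P = √(ℏG/c⁵) = 5.392 × 10^-44 s
atomic unit of time: τ_au = (4πε₀)²ℏ³/(m_e e⁴) = 2.423 × 10^-17 s
ratio = 5.392 × 10^-44 / 2.423 × 10^-17 = 2.225 × 10^-27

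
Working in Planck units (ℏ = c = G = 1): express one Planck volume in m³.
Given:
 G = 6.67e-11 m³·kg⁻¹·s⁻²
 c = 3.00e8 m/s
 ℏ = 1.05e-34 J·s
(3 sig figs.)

The unique combination of the constants set to 1 with dimensions of volume is V_P = (ℏG/c³)^(3/2).
  = √(1.75e-209)
  = 4.18e-105 m³

4.18e-105 m³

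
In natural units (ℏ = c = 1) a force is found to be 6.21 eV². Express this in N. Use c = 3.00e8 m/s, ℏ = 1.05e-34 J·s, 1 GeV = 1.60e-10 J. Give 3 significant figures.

Force is [E]/[L] = [E]²/(ℏc); restore (ℏc)⁻¹.
1 GeV² → 1/(ℏc) × (1 GeV in J)² = 8.13e5 N.
Convert the energy scale: 6.21 eV² = 6.21e-18 GeV².
Result: 6.21e-18 × 8.13e5 = 5.05e-12 N.

5.05e-12 N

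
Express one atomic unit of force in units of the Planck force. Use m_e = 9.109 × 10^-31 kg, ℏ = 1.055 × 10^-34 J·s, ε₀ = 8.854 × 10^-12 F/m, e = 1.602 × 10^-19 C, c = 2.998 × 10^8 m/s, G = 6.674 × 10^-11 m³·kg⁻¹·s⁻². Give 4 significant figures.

atomic unit of force: F_au = E_h/a₀ = m_e²e⁶/((4πε₀)³ℏ⁴) = 8.220 × 10^-8 N
Planck force: F_P = c⁴/G = 1.210 × 10^44 N
ratio = 8.220 × 10^-8 / 1.210 × 10^44 = 6.791 × 10^-52

6.791 × 10^-52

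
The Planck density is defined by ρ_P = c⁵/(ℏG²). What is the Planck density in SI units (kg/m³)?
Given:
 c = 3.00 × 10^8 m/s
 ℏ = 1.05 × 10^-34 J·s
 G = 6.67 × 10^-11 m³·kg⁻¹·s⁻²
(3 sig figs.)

ρ_P = c⁵/(ℏG²)
  = 2.43 × 10^42 / 4.67 × 10^-55
  = 5.20 × 10^96 kg/m³

5.20 × 10^96 kg/m³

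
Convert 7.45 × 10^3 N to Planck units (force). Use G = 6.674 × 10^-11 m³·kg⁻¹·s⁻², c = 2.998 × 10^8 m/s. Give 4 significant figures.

Planck force: F_P = c⁴/G = 1.210 × 10^44 N.
7.45 × 10^3 / 1.210 × 10^44 = 6.155 × 10^-41

6.155 × 10^-41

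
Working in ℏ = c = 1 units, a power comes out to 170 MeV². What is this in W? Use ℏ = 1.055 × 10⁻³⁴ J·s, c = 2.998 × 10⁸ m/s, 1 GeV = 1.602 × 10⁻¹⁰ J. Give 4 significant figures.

4.135 × 10¹⁰ W

Power is [E]/[T] = [E]²/ℏ.
1 GeV² → 1/ℏ × (1 GeV in J)² = 2.433 × 10¹⁴ W.
Convert the energy scale: 170 MeV² = 1.70 × 10⁻⁴ GeV².
Result: 1.70 × 10⁻⁴ × 2.433 × 10¹⁴ = 4.135 × 10¹⁰ W.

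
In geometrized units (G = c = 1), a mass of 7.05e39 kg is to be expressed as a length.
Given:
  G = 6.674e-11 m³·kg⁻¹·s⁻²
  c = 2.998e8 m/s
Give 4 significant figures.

In G = c = 1 units mass has dimensions of length; the conversion factor is G/c².
7.05e39 kg × (G/c²) = 5.235e12 m

5.235e12 m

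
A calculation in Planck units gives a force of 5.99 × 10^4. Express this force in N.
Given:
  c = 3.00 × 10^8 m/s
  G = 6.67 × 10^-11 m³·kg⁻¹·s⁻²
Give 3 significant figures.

One Planck force: F_P = c⁴/G = 1.21 × 10^44 N.
5.99 × 10^4 × 1.21 × 10^44 N = 7.27 × 10^48 N

7.27 × 10^48 N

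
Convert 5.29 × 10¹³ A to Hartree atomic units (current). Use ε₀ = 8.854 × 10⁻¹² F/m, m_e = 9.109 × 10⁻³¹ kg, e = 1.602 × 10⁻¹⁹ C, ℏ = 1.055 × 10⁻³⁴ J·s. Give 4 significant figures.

atomic unit of electric current: I_au = e E_h/ℏ = m_e e⁵/((4πε₀)²ℏ³) = 6.612 × 10⁻³ A.
5.29 × 10¹³ / 6.612 × 10⁻³ = 8.001 × 10¹⁵

8.001 × 10¹⁵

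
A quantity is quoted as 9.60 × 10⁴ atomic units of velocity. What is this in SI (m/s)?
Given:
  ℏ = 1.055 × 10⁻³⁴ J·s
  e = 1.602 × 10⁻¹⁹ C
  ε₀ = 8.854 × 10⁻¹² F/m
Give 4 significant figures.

2.099 × 10¹¹ m/s

One atomic unit of velocity: v_au = e²/(4πε₀ℏ) = 2.186 × 10⁶ m/s.
9.60 × 10⁴ × 2.186 × 10⁶ m/s = 2.099 × 10¹¹ m/s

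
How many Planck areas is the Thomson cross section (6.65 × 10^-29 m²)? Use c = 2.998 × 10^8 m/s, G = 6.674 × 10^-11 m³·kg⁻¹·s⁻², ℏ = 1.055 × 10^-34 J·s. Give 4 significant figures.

Planck area: A_P = ℏG/c³ = 2.613 × 10^-70 m².
6.65 × 10^-29 / 2.613 × 10^-70 = 2.545 × 10^41

2.545 × 10^41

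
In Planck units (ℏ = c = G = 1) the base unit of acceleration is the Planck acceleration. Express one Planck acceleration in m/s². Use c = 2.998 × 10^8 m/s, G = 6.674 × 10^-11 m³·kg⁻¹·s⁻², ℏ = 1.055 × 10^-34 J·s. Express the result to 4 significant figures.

a_P = √(c⁷/(ℏG))
  = √(3.092 × 10^103)
  = 5.560 × 10^51 m/s²

5.560 × 10^51 m/s²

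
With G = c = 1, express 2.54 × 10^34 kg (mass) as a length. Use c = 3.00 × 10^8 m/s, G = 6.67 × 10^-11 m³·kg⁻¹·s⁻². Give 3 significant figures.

In G = c = 1 units mass has dimensions of length; the conversion factor is G/c².
2.54 × 10^34 kg × (G/c²) = 1.88 × 10^7 m

1.88 × 10^7 m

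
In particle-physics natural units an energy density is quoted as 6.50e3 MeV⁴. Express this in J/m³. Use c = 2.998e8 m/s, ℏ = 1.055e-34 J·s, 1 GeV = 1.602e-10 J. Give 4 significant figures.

1.353e29 J/m³

[E]/[L]³ = [E]⁴/(ℏc)³; restore (ℏc)⁻³.
1 GeV⁴ → 1/(ℏc)³ × (1 GeV in J)⁴ = 2.082e37 J/m³.
Convert the energy scale: 6.50e3 MeV⁴ = 6.50e-9 GeV⁴.
Result: 6.50e-9 × 2.082e37 = 1.353e29 J/m³.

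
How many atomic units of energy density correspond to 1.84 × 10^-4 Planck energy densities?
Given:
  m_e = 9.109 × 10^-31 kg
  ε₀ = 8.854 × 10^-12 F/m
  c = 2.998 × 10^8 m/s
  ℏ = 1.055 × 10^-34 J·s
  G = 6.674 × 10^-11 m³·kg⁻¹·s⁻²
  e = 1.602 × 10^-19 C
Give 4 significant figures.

Planck energy density: u_P = c⁷/(ℏG²) = 4.632 × 10^113 J/m³
atomic unit of energy density: u_au = E_h/a₀³ = m_e⁴e¹⁰/((4πε₀)⁵ℏ⁸) = 2.929 × 10^13 J/m³
1.84 × 10^-4 × 4.632 × 10^113 / 2.929 × 10^13 = 2.910 × 10^96

2.910 × 10^96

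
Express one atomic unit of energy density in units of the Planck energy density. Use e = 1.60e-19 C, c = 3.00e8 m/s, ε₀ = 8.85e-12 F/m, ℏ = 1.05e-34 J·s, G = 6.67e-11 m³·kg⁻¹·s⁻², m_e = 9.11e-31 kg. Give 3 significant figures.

atomic unit of energy density: u_au = E_h/a₀³ = m_e⁴e¹⁰/((4πε₀)⁵ℏ⁸) = 3.01e13 J/m³
Planck energy density: u_P = c⁷/(ℏG²) = 4.68e113 J/m³
ratio = 3.01e13 / 4.68e113 = 6.44e-101

6.44e-101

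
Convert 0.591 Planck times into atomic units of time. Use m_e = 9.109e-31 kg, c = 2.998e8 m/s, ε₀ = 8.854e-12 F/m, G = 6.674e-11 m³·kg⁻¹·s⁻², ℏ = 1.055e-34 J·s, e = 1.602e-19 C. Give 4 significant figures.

1.315e-27

Planck time: t_P = √(ℏG/c⁵) = 5.392e-44 s
atomic unit of time: τ_au = (4πε₀)²ℏ³/(m_e e⁴) = 2.423e-17 s
0.591 × 5.392e-44 / 2.423e-17 = 1.315e-27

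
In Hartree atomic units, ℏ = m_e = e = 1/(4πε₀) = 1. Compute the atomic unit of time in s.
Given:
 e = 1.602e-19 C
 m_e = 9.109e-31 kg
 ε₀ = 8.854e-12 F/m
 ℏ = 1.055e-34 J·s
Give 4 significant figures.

Dimensional analysis gives τ_au = (4πε₀)²ℏ³/(m_e e⁴).
E_h = 4.354e-18 J
ℏ/E_h = 2.423e-17 s

2.423e-17 s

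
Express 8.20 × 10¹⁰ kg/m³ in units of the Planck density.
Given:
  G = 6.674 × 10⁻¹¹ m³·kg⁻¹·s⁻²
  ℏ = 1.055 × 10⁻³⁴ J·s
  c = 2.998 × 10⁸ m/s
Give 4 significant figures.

Planck density: ρ_P = c⁵/(ℏG²) = 5.154 × 10⁹⁶ kg/m³.
8.20 × 10¹⁰ / 5.154 × 10⁹⁶ = 1.591 × 10⁻⁸⁶

1.591 × 10⁻⁸⁶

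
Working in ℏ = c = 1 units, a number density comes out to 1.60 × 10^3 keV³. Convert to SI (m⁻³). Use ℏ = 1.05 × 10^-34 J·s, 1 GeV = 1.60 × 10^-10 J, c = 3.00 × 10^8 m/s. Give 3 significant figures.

Number density is [L]⁻³ = [E]³/(ℏc)³.
1 GeV³ → 1/(ℏc)³ × (1 GeV in J)³ = 1.31 × 10^47 m⁻³.
Convert the energy scale: 1.60 × 10^3 keV³ = 1.60 × 10^-15 GeV³.
Result: 1.60 × 10^-15 × 1.31 × 10^47 = 2.10 × 10^32 m⁻³.

2.10 × 10^32 m⁻³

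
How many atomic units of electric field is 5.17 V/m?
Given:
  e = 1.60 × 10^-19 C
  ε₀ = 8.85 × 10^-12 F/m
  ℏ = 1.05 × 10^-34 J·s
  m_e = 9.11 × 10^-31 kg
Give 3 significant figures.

atomic unit of electric field: E_au = E_h/(e a₀) = m_e²e⁵/((4πε₀)³ℏ⁴) = 5.20 × 10^11 V/m.
5.17 / 5.20 × 10^11 = 9.93 × 10^-12

9.93 × 10^-12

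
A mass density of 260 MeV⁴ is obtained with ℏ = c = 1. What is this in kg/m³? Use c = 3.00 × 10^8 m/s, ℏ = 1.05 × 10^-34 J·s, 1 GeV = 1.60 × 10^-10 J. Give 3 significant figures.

Mass density is [E]/(c²[L]³) = [E]⁴/(ℏ³c⁵).
1 GeV⁴ → 1/(ℏ³c⁵) × (1 GeV in J)⁴ = 2.33 × 10^20 kg/m³.
Convert the energy scale: 260 MeV⁴ = 2.60 × 10^-10 GeV⁴.
Result: 2.60 × 10^-10 × 2.33 × 10^20 = 6.06 × 10^10 kg/m³.

6.06 × 10^10 kg/m³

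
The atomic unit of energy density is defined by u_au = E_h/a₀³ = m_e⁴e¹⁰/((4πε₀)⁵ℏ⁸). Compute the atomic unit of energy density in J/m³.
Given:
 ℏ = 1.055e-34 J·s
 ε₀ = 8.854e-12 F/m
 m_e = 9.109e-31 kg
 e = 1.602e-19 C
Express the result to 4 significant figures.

2.929e13 J/m³

u_au = E_h/a₀³ = m_e⁴e¹⁰/((4πε₀)⁵ℏ⁸)
E_h = 4.354e-18 J
a₀ = 5.297e-11 m
E_h/a₀³ = 2.929e13 J/m³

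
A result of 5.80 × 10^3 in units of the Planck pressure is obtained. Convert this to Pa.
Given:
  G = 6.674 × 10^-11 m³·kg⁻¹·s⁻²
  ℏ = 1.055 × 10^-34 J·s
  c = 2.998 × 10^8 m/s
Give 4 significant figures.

One Planck pressure: p_P = c⁷/(ℏG²) = 4.632 × 10^113 Pa.
5.80 × 10^3 × 4.632 × 10^113 Pa = 2.687 × 10^117 Pa

2.687 × 10^117 Pa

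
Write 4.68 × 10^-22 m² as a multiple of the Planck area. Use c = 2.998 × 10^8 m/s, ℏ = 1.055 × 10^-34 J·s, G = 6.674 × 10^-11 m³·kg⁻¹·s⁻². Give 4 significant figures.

1.791 × 10^48

Planck area: A_P = ℏG/c³ = 2.613 × 10^-70 m².
4.68 × 10^-22 / 2.613 × 10^-70 = 1.791 × 10^48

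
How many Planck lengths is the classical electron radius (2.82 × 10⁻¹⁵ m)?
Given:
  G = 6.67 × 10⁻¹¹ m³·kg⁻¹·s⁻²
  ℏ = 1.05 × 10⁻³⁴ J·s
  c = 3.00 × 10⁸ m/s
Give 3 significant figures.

Planck length: ℓ_P = √(ℏG/c³) = 1.61 × 10⁻³⁵ m.
2.82 × 10⁻¹⁵ / 1.61 × 10⁻³⁵ = 1.75 × 10²⁰

1.75 × 10²⁰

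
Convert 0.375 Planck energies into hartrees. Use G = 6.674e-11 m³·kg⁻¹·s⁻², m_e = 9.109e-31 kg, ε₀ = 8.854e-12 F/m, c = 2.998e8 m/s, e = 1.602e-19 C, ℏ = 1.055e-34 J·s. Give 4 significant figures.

1.685e26

Planck energy: E_P = √(ℏc⁵/G) = 1.957e9 J
hartree: E_h = m_e e⁴/(4πε₀ℏ)² = 4.354e-18 J
0.375 × 1.957e9 / 4.354e-18 = 1.685e26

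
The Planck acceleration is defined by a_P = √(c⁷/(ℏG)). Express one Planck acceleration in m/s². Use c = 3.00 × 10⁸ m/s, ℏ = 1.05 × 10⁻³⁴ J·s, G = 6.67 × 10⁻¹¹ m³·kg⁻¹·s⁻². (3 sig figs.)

a_P = √(c⁷/(ℏG))
  = √(3.12 × 10¹⁰³)
  = 5.59 × 10⁵¹ m/s²

5.59 × 10⁵¹ m/s²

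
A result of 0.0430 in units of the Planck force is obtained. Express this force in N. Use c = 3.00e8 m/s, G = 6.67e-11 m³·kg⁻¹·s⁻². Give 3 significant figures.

One Planck force: F_P = c⁴/G = 1.21e44 N.
0.0430 × 1.21e44 N = 5.22e42 N

5.22e42 N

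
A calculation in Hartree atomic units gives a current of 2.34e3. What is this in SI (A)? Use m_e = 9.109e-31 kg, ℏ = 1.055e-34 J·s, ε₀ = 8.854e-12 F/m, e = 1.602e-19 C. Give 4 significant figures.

15.47 A

One atomic unit of electric current: I_au = e E_h/ℏ = m_e e⁵/((4πε₀)²ℏ³) = 6.612e-3 A.
2.34e3 × 6.612e-3 A = 15.47 A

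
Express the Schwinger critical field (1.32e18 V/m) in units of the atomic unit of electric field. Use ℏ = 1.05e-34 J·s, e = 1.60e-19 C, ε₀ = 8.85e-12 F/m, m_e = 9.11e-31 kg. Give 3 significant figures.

atomic unit of electric field: E_au = E_h/(e a₀) = m_e²e⁵/((4πε₀)³ℏ⁴) = 5.20e11 V/m.
1.32e18 / 5.20e11 = 2.54e6

2.54e6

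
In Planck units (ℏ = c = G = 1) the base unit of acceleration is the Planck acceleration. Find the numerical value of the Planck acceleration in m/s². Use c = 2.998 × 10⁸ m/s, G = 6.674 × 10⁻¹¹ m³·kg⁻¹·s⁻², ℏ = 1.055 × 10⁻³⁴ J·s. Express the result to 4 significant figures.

5.560 × 10⁵¹ m/s²

a_P = √(c⁷/(ℏG))
  = √(3.092 × 10¹⁰³)
  = 5.560 × 10⁵¹ m/s²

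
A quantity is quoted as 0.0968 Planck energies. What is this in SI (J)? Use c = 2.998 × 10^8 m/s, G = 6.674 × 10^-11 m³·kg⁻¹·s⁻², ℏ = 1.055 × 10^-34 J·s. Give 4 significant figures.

One Planck energy: E_P = √(ℏc⁵/G) = 1.957 × 10^9 J.
0.0968 × 1.957 × 10^9 J = 1.894 × 10^8 J

1.894 × 10^8 J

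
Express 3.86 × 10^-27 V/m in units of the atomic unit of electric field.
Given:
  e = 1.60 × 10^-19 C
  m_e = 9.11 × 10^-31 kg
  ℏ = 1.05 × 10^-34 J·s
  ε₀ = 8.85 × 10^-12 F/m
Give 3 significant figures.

atomic unit of electric field: E_au = E_h/(e a₀) = m_e²e⁵/((4πε₀)³ℏ⁴) = 5.20 × 10^11 V/m.
3.86 × 10^-27 / 5.20 × 10^11 = 7.42 × 10^-39

7.42 × 10^-39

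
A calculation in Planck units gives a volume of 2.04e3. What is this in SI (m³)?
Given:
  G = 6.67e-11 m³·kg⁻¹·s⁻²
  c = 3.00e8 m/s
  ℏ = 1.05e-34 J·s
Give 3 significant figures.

One Planck volume: V_P = (ℏG/c³)^(3/2) = 4.18e-105 m³.
2.04e3 × 4.18e-105 m³ = 8.52e-102 m³

8.52e-102 m³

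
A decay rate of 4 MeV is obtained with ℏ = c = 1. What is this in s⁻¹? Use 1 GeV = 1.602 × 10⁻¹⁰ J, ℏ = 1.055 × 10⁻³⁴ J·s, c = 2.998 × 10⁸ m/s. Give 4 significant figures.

6.074 × 10²¹ s⁻¹

A rate is [E]/ℏ; divide by ℏ.
1 GeV → 1/ℏ × (1 GeV in J) = 1.518 × 10²⁴ s⁻¹.
Convert the energy scale: 4 MeV = 4.00 × 10⁻³ GeV.
Result: 4.00 × 10⁻³ × 1.518 × 10²⁴ = 6.074 × 10²¹ s⁻¹.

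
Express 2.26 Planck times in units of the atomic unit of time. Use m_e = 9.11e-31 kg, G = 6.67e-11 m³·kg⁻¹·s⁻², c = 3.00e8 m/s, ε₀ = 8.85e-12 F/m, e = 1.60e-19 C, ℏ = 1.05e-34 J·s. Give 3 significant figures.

Planck time: t_P = √(ℏG/c⁵) = 5.37e-44 s
atomic unit of time: τ_au = (4πε₀)²ℏ³/(m_e e⁴) = 2.40e-17 s
2.26 × 5.37e-44 / 2.40e-17 = 5.06e-27

5.06e-27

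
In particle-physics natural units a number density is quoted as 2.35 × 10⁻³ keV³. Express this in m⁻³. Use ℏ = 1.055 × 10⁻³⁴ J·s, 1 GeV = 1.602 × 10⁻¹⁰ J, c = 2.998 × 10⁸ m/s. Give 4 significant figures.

Number density is [L]⁻³ = [E]³/(ℏc)³.
1 GeV³ → 1/(ℏc)³ × (1 GeV in J)³ = 1.299 × 10⁴⁷ m⁻³.
Convert the energy scale: 2.35 × 10⁻³ keV³ = 2.35 × 10⁻²¹ GeV³.
Result: 2.35 × 10⁻²¹ × 1.299 × 10⁴⁷ = 3.054 × 10²⁶ m⁻³.

3.054 × 10²⁶ m⁻³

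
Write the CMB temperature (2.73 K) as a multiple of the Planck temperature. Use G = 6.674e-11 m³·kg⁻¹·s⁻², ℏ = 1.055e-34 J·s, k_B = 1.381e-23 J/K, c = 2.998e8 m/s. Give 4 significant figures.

1.927e-32

Planck temperature: T_P = √(ℏc⁵/G) / k_B = 1.417e32 K.
2.73 / 1.417e32 = 1.927e-32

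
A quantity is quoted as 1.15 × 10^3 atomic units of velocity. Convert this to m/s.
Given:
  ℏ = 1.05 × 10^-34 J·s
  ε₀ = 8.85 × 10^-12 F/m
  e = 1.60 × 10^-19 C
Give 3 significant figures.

One atomic unit of velocity: v_au = e²/(4πε₀ℏ) = 2.19 × 10^6 m/s.
1.15 × 10^3 × 2.19 × 10^6 m/s = 2.52 × 10^9 m/s

2.52 × 10^9 m/s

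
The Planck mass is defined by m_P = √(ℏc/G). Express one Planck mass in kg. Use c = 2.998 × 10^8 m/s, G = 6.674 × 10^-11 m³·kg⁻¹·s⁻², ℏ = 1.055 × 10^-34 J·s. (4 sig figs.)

2.177 × 10^-8 kg

m_P = √(ℏc/G)
  = √(4.739 × 10^-16)
  = 2.177 × 10^-8 kg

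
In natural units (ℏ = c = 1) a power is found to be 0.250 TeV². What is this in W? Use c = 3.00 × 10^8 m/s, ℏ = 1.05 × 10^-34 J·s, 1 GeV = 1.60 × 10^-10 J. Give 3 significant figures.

Power is [E]/[T] = [E]²/ℏ.
1 GeV² → 1/ℏ × (1 GeV in J)² = 2.44 × 10^14 W.
Convert the energy scale: 0.250 TeV² = 2.50 × 10^5 GeV².
Result: 2.50 × 10^5 × 2.44 × 10^14 = 6.10 × 10^19 W.

6.10 × 10^19 W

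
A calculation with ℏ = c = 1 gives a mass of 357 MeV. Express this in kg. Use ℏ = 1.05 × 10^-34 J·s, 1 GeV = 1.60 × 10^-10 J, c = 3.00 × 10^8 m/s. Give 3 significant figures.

6.35 × 10^-28 kg

Mass is [E]/c²; divide by c².
1 GeV → 1/c² × (1 GeV in J) = 1.78 × 10^-27 kg.
Convert the energy scale: 357 MeV = 0.357 GeV.
Result: 0.357 × 1.78 × 10^-27 = 6.35 × 10^-28 kg.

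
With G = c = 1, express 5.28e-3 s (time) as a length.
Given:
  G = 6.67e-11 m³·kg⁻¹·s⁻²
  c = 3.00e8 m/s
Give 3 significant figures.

Time → length via c.
5.28e-3 s × (c) = 1.58e6 m

1.58e6 m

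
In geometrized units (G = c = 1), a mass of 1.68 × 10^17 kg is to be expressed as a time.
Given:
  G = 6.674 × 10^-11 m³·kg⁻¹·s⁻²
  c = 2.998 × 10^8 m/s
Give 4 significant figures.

4.161 × 10^-19 s

Mass → time via G/c³.
1.68 × 10^17 kg × (G/c³) = 4.161 × 10^-19 s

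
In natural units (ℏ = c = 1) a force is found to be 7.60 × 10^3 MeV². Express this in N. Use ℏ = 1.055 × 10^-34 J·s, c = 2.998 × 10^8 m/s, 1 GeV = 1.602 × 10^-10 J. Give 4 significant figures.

6.167 × 10^3 N

Force is [E]/[L] = [E]²/(ℏc); restore (ℏc)⁻¹.
1 GeV² → 1/(ℏc) × (1 GeV in J)² = 8.114 × 10^5 N.
Convert the energy scale: 7.60 × 10^3 MeV² = 7.60 × 10^-3 GeV².
Result: 7.60 × 10^-3 × 8.114 × 10^5 = 6.167 × 10^3 N.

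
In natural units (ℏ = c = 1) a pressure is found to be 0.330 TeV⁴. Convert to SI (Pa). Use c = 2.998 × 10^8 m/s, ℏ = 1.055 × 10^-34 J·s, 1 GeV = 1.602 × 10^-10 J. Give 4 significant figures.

Pressure is [E]/[L]³ = [E]⁴/(ℏc)³.
1 GeV⁴ → 1/(ℏc)³ × (1 GeV in J)⁴ = 2.082 × 10^37 Pa.
Convert the energy scale: 0.330 TeV⁴ = 3.30 × 10^11 GeV⁴.
Result: 3.30 × 10^11 × 2.082 × 10^37 = 6.869 × 10^48 Pa.

6.869 × 10^48 Pa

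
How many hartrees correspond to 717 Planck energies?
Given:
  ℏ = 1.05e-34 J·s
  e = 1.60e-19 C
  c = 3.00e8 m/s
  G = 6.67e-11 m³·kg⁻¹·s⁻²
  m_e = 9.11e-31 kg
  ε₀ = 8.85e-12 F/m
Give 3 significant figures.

Planck energy: E_P = √(ℏc⁵/G) = 1.96e9 J
hartree: E_h = m_e e⁴/(4πε₀ℏ)² = 4.38e-18 J
717 × 1.96e9 / 4.38e-18 = 3.20e29

3.20e29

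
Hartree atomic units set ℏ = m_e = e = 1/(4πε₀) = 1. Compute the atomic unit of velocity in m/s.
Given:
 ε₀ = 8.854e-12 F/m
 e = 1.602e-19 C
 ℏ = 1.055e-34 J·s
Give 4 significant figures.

The unique combination of the constants set to 1 with dimensions of velocity is v_au = e²/(4πε₀ℏ).
  = 2.566e-38 / 1.174e-44
  = 2.186e6 m/s

2.186e6 m/s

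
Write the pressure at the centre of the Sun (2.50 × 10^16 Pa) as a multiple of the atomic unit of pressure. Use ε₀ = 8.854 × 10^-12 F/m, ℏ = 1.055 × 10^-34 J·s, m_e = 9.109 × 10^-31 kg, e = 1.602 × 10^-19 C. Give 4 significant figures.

atomic unit of pressure: P_au = E_h/a₀³ = m_e⁴e¹⁰/((4πε₀)⁵ℏ⁸) = 2.929 × 10^13 Pa.
2.50 × 10^16 / 2.929 × 10^13 = 853.5

853.5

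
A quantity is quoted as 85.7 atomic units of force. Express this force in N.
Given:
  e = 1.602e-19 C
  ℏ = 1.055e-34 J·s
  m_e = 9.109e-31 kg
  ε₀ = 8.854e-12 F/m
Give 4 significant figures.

One atomic unit of force: F_au = E_h/a₀ = m_e²e⁶/((4πε₀)³ℏ⁴) = 8.220e-8 N.
85.7 × 8.220e-8 N = 7.044e-6 N

7.044e-6 N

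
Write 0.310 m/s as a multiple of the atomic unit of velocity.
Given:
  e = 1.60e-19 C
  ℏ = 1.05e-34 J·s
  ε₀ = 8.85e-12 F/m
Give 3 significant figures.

atomic unit of velocity: v_au = e²/(4πε₀ℏ) = 2.19e6 m/s.
0.310 / 2.19e6 = 1.41e-7

1.41e-7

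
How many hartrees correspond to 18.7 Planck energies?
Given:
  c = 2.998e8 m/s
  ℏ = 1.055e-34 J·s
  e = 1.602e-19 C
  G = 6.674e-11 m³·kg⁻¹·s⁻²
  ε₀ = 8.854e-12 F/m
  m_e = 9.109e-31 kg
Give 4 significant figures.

8.403e27

Planck energy: E_P = √(ℏc⁵/G) = 1.957e9 J
hartree: E_h = m_e e⁴/(4πε₀ℏ)² = 4.354e-18 J
18.7 × 1.957e9 / 4.354e-18 = 8.403e27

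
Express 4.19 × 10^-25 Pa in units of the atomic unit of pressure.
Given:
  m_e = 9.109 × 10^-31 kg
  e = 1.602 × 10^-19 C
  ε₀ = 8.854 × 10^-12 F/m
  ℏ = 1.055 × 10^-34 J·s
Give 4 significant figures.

1.430 × 10^-38

atomic unit of pressure: P_au = E_h/a₀³ = m_e⁴e¹⁰/((4πε₀)⁵ℏ⁸) = 2.929 × 10^13 Pa.
4.19 × 10^-25 / 2.929 × 10^13 = 1.430 × 10^-38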